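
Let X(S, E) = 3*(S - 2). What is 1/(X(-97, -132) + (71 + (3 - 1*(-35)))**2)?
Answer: 1/11584 ≈ 8.6326e-5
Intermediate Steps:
X(S, E) = -6 + 3*S (X(S, E) = 3*(-2 + S) = -6 + 3*S)
1/(X(-97, -132) + (71 + (3 - 1*(-35)))**2) = 1/((-6 + 3*(-97)) + (71 + (3 - 1*(-35)))**2) = 1/((-6 - 291) + (71 + (3 + 35))**2) = 1/(-297 + (71 + 38)**2) = 1/(-297 + 109**2) = 1/(-297 + 11881) = 1/11584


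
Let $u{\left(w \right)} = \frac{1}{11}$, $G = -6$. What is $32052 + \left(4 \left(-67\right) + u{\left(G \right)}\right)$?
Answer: $\frac{349625}{11} \approx 31784.0$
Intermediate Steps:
$u{\left(w \right)} = \frac{1}{11}$
$32052 + \left(4 \left(-67\right) + u{\left(G \right)}\right) = 32052 + \left(4 \left(-67\right) + \frac{1}{11}\right) = 32052 + \left(-268 + \frac{1}{11}\right) = 32052 - \frac{2947}{11} = \frac{349625}{11}$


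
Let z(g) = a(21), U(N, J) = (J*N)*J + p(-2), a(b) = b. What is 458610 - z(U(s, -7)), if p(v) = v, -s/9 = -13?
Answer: 458589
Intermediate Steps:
s = 117 (s = -9*(-13) = 117)
U(N, J) = -2 + N*J**2 (U(N, J) = (J*N)*J - 2 = N*J**2 - 2 = -2 + N*J**2)
z(g) = 21
458610 - z(U(s, -7)) = 458610 - 1*21 = 458610 - 21 = 458589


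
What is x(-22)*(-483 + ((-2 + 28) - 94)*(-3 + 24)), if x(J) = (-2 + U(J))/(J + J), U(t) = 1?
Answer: -1911/44 ≈ -43.432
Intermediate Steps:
x(J) = -1/(2*J) (x(J) = (-2 + 1)/(J + J) = -1/(2*J))
x(-22)*(-483 + ((-2 + 28) - 94)*(-3 + 24)) = (-½/(-22))*(-483 + ((-2 + 28) - 94)*(-3 + 24)) = (-½*(-1/22))*(-483 + (26 - 94)*21) = (-483 - 68*21)/44 = (-483 - 1428)/44 = (1/44)*(-1911) = -1911/44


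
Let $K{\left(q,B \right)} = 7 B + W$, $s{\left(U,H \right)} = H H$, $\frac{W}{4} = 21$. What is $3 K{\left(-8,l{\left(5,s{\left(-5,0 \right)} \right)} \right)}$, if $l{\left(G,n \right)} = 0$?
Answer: $252$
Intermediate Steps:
$W = 84$ ($W = 4 \cdot 21 = 84$)
$s{\left(U,H \right)} = H^{2}$
$K{\left(q,B \right)} = 84 + 7 B$ ($K{\left(q,B \right)} = 7 B + 84 = 84 + 7 B$)
$3 K{\left(-8,l{\left(5,s{\left(-5,0 \right)} \right)} \right)} = 3 \left(84 + 7 \cdot 0\right) = 3 \left(84 + 0\right) = 3 \cdot 84 = 252$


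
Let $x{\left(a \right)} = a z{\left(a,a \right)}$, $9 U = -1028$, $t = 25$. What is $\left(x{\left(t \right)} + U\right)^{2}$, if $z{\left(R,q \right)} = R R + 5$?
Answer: $\frac{19802681284}{81} \approx 2.4448 \cdot 10^{8}$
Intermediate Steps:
$U = - \frac{1028}{9}$ ($U = \frac{1}{9} \left(-1028\right) = - \frac{1028}{9} \approx -114.22$)
$z{\left(R,q \right)} = 5 + R^{2}$ ($z{\left(R,q \right)} = R^{2} + 5 = 5 + R^{2}$)
$x{\left(a \right)} = a \left(5 + a^{2}\right)$
$\left(x{\left(t \right)} + U\right)^{2} = \left(25 \left(5 + 25^{2}\right) - \frac{1028}{9}\right)^{2} = \left(25 \left(5 + 625\right) - \frac{1028}{9}\right)^{2} = \left(25 \cdot 630 - \frac{1028}{9}\right)^{2} = \left(15750 - \frac{1028}{9}\right)^{2} = \left(\frac{140722}{9}\right)^{2} = \frac{19802681284}{81}$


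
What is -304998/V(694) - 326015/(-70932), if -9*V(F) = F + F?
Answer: 48789893011/24613404 ≈ 1982.2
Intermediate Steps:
V(F) = -2*F/9 (V(F) = -(F + F)/9 = -2*F/9)
-304998/V(694) - 326015/(-70932) = -304998/((-2/9*694)) - 326015/(-70932) = -304998/(-1388/9) - 326015*(-1/70932) = -304998*(-9/1388) + 326015/70932 = 1372491/694 + 326015/70932 = 48789893011/24613404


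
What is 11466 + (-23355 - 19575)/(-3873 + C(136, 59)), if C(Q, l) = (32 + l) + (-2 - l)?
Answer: 4900752/427 ≈ 11477.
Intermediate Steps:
C(Q, l) = 30
11466 + (-23355 - 19575)/(-3873 + C(136, 59)) = 11466 + (-23355 - 19575)/(-3873 + 30) = 11466 - 42930/(-3843) = 11466 - 42930*(-1/3843) = 11466 + 4770/427 = 4900752/427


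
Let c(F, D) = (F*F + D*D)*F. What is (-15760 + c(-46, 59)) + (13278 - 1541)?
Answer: -261485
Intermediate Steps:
c(F, D) = F*(D² + F²) (c(F, D) = (F² + D²)*F = (D² + F²)*F = F*(D² + F²))
(-15760 + c(-46, 59)) + (13278 - 1541) = (-15760 - 46*(59² + (-46)²)) + (13278 - 1541) = (-15760 - 46*(3481 + 2116)) + 11737 = (-15760 - 46*5597) + 11737 = (-15760 - 257462) + 11737 = -273222 + 11737 = -261485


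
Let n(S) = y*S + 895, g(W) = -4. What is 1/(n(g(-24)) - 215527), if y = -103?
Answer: -1/214220 ≈ -4.6681e-6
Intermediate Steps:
n(S) = 895 - 103*S (n(S) = -103*S + 895 = 895 - 103*S)
1/(n(g(-24)) - 215527) = 1/((895 - 103*(-4)) - 215527) = 1/((895 + 412) - 215527) = 1/(1307 - 215527) = 1/(-214220) = -1/214220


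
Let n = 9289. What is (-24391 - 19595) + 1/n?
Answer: -408585953/9289 ≈ -43986.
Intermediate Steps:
(-24391 - 19595) + 1/n = (-24391 - 19595) + 1/9289 = -43986 + 1/9289 = -408585953/9289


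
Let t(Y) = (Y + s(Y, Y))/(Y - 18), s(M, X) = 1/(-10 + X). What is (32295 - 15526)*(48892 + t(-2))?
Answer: 39353841349/48 ≈ 8.1987e+8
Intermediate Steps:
t(Y) = (Y + 1/(-10 + Y))/(-18 + Y) (t(Y) = (Y + 1/(-10 + Y))/(Y - 18) = (Y + 1/(-10 + Y))/(-18 + Y))
(32295 - 15526)*(48892 + t(-2)) = (32295 - 15526)*(48892 + (1 - 2*(-10 - 2))/((-18 - 2)*(-10 - 2))) = 16769*(48892 + (1 - 2*(-12))/(-20*(-12))) = 16769*(48892 - 1/20*(-1/12)*(1 + 24)) = 16769*(48892 - 1/20*(-1/12)*25) = 16769*(48892 + 5/48) = 16769*(2346821/48) = 39353841349/48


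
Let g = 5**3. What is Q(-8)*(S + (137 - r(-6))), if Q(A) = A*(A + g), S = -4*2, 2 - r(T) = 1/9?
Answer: -118976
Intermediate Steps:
r(T) = 17/9 (r(T) = 2 - 1/9 = 17/9)
S = -8
g = 125
Q(A) = A*(125 + A) (Q(A) = A*(A + 125) = A*(125 + A))
Q(-8)*(S + (137 - r(-6))) = (-8*(125 - 8))*(-8 + (137 - 1*17/9)) = (-8*117)*(-8 + (137 - 17/9)) = -936*(-8 + 1216/9) = -936*1144/9 = -118976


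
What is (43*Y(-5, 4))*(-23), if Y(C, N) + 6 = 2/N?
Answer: 10879/2 ≈ 5439.5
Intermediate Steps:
Y(C, N) = -6 + 2/N
(43*Y(-5, 4))*(-23) = (43*(-6 + 2/4))*(-23) = (43*(-6 + 2*(¼)))*(-23) = (43*(-6 + ½))*(-23) = (43*(-11/2))*(-23) = -473/2*(-23) = 10879/2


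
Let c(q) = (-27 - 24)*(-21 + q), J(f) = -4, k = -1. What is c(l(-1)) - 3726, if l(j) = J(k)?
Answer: -2451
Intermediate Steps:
l(j) = -4
c(q) = 1071 - 51*q (c(q) = -51*(-21 + q) = 1071 - 51*q)
c(l(-1)) - 3726 = (1071 - 51*(-4)) - 3726 = (1071 + 204) - 3726 = 1275 - 3726 = -2451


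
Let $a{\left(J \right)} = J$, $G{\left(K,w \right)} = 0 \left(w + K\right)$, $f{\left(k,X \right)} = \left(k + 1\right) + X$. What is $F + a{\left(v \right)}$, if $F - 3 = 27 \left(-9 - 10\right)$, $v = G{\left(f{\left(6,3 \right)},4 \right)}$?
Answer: $-510$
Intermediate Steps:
$f{\left(k,X \right)} = 1 + X + k$ ($f{\left(k,X \right)} = \left(1 + k\right) + X = 1 + X + k$)
$G{\left(K,w \right)} = 0$ ($G{\left(K,w \right)} = 0 \left(K + w\right) = 0$)
$v = 0$
$F = -510$ ($F = 3 + 27 \left(-9 - 10\right) = 3 + 27 \left(-19\right) = 3 - 513 = -510$)
$F + a{\left(v \right)} = -510 + 0 = -510$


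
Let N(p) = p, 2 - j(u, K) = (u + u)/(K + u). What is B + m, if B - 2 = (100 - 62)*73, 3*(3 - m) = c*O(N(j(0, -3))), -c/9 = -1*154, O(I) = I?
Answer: 1855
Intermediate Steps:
j(u, K) = 2 - 2*u/(K + u) (j(u, K) = 2 - (u + u)/(K + u) = 2 - 2*u/(K + u))
c = 1386 (c = -(-9)*154 = -9*(-154) = 1386)
m = -921 (m = 3 - 462*2*(-3)/(-3 + 0) = 3 - 462*2*(-3)/(-3) = 3 - 462*2*(-3)*(-⅓) = 3 - 462*2 = 3 - ⅓*2772 = 3 - 924 = -921)
B = 2776 (B = 2 + (100 - 62)*73 = 2 + 38*73 = 2 + 2774 = 2776)
B + m = 2776 - 921 = 1855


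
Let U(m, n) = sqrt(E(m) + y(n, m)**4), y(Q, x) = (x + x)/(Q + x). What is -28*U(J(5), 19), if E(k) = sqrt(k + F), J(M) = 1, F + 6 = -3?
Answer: -7*sqrt(1 + 20000*I*sqrt(2))/25 ≈ -33.298 - 33.297*I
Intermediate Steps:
F = -9 (F = -6 - 3 = -9)
y(Q, x) = 2*x/(Q + x) (y(Q, x) = (2*x)/(Q + x) = 2*x/(Q + x))
E(k) = sqrt(-9 + k) (E(k) = sqrt(k - 9) = sqrt(-9 + k))
U(m, n) = sqrt(sqrt(-9 + m) + 16*m**4/(m + n)**4) (U(m, n) = sqrt(sqrt(-9 + m) + (2*m/(n + m))**4) = sqrt(sqrt(-9 + m) + (2*m/(m + n))**4) = sqrt(sqrt(-9 + m) + 16*m**4/(m + n)**4))
-28*U(J(5), 19) = -28*sqrt(sqrt(-9 + 1) + 16*1**4/(1 + 19)**4) = -28*sqrt(sqrt(-8) + 16*1/20**4) = -28*sqrt(2*I*sqrt(2) + 16*1*(1/160000)) = -28*sqrt(2*I*sqrt(2) + 1/10000) = -28*sqrt(1/10000 + 2*I*sqrt(2))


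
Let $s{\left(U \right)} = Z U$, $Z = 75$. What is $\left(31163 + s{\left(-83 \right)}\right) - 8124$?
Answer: $16814$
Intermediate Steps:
$s{\left(U \right)} = 75 U$
$\left(31163 + s{\left(-83 \right)}\right) - 8124 = \left(31163 + 75 \left(-83\right)\right) - 8124 = \left(31163 - 6225\right) - 8124 = 24938 - 8124 = 16814$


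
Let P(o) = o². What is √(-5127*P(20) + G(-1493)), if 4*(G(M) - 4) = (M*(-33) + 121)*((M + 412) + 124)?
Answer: I*√55469414/2 ≈ 3723.9*I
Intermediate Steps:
G(M) = 4 + (121 - 33*M)*(536 + M)/4 (G(M) = 4 + ((M*(-33) + 121)*((M + 412) + 124))/4 = 4 + ((-33*M + 121)*((412 + M) + 124))/4 = 4 + ((121 - 33*M)*(536 + M))/4 = 4 + (121 - 33*M)*(536 + M)/4)
√(-5127*P(20) + G(-1493)) = √(-5127*20² + (16218 - 17567/4*(-1493) - 33/4*(-1493)²)) = √(-5127*400 + (16218 + 26227531/4 - 33/4*2229049)) = √(-2050800 + (16218 + 26227531/4 - 73558617/4)) = √(-2050800 - 23633107/2) = √(-27734707/2) = I*√55469414/2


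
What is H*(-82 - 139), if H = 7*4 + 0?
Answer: -6188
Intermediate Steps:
H = 28 (H = 28 + 0 = 28)
H*(-82 - 139) = 28*(-82 - 139) = 28*(-221) = -6188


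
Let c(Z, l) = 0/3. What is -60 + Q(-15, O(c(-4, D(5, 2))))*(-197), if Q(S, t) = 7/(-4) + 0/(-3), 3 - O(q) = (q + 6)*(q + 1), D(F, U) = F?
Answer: 1139/4 ≈ 284.75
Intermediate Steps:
c(Z, l) = 0 (c(Z, l) = 0*(⅓) = 0)
O(q) = 3 - (1 + q)*(6 + q) (O(q) = 3 - (q + 6)*(q + 1) = 3 - (6 + q)*(1 + q) = 3 - (1 + q)*(6 + q))
Q(S, t) = -7/4 (Q(S, t) = 7*(-¼) + 0*(-⅓) = -7/4 + 0 = -7/4)
-60 + Q(-15, O(c(-4, D(5, 2))))*(-197) = -60 - 7/4*(-197) = -60 + 1379/4 = 1139/4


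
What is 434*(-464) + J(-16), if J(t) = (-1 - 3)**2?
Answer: -201360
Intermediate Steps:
J(t) = 16 (J(t) = (-4)**2 = 16)
434*(-464) + J(-16) = 434*(-464) + 16 = -201376 + 16 = -201360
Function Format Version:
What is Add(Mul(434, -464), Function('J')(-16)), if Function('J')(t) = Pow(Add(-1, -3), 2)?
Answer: -201360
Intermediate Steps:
Function('J')(t) = 16 (Function('J')(t) = Pow(-4, 2) = 16)
Add(Mul(434, -464), Function('J')(-16)) = Add(Mul(434, -464), 16) = Add(-201376, 16) = -201360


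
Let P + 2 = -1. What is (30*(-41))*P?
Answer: 3690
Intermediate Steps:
P = -3 (P = -2 - 1 = -3)
(30*(-41))*P = (30*(-41))*(-3) = -1230*(-3) = 3690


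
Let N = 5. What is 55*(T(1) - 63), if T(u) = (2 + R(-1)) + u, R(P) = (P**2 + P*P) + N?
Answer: -2915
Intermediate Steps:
R(P) = 5 + 2*P**2 (R(P) = (P**2 + P*P) + 5 = (P**2 + P**2) + 5 = 2*P**2 + 5 = 5 + 2*P**2)
T(u) = 9 + u (T(u) = (2 + (5 + 2*(-1)**2)) + u = (2 + (5 + 2*1)) + u = (2 + (5 + 2)) + u = (2 + 7) + u = 9 + u)
55*(T(1) - 63) = 55*((9 + 1) - 63) = 55*(10 - 63) = 55*(-53) = -2915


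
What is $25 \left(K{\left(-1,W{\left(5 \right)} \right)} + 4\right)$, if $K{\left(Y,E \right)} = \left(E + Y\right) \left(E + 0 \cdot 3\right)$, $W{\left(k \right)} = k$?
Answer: $600$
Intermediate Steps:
$K{\left(Y,E \right)} = E \left(E + Y\right)$ ($K{\left(Y,E \right)} = \left(E + Y\right) \left(E + 0\right) = \left(E + Y\right) E = E \left(E + Y\right)$)
$25 \left(K{\left(-1,W{\left(5 \right)} \right)} + 4\right) = 25 \left(5 \left(5 - 1\right) + 4\right) = 25 \left(5 \cdot 4 + 4\right) = 25 \left(20 + 4\right) = 25 \cdot 24 = 600$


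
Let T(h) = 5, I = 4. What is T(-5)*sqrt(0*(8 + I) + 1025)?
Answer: 25*sqrt(41) ≈ 160.08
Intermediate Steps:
T(-5)*sqrt(0*(8 + I) + 1025) = 5*sqrt(0*(8 + 4) + 1025) = 5*sqrt(0*12 + 1025) = 5*sqrt(0 + 1025) = 5*sqrt(1025) = 5*(5*sqrt(41)) = 25*sqrt(41)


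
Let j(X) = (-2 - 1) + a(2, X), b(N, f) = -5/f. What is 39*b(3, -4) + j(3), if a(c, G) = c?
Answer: 191/4 ≈ 47.750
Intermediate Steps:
j(X) = -1 (j(X) = (-2 - 1) + 2 = -3 + 2 = -1)
39*b(3, -4) + j(3) = 39*(-5/(-4)) - 1 = 39*(-5*(-1/4)) - 1 = 39*(5/4) - 1 = 195/4 - 1 = 191/4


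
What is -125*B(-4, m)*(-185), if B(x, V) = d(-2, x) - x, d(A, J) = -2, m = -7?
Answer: 46250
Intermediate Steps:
B(x, V) = -2 - x
-125*B(-4, m)*(-185) = -125*(-2 - 1*(-4))*(-185) = -125*(-2 + 4)*(-185) = -125*2*(-185) = -250*(-185) = 46250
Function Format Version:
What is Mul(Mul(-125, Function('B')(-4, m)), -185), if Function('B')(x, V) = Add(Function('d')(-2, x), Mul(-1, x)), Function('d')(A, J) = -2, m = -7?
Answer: 46250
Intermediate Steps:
Function('B')(x, V) = Add(-2, Mul(-1, x))
Mul(Mul(-125, Function('B')(-4, m)), -185) = Mul(Mul(-125, Add(-2, Mul(-1, -4))), -185) = Mul(Mul(-125, Add(-2, 4)), -185) = Mul(Mul(-125, 2), -185) = Mul(-250, -185) = 46250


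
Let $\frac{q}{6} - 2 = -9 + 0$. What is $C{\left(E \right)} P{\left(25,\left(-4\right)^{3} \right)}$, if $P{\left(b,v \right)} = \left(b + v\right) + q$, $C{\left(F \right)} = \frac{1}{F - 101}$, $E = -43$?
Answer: $\frac{9}{16} \approx 0.5625$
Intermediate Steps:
$q = -42$ ($q = 12 + 6 \left(-9 + 0\right) = 12 + 6 \left(-9\right) = 12 - 54 = -42$)
$C{\left(F \right)} = \frac{1}{-101 + F}$
$P{\left(b,v \right)} = -42 + b + v$ ($P{\left(b,v \right)} = \left(b + v\right) - 42 = -42 + b + v$)
$C{\left(E \right)} P{\left(25,\left(-4\right)^{3} \right)} = \frac{-42 + 25 + \left(-4\right)^{3}}{-101 - 43} = \frac{-42 + 25 - 64}{-144} = \left(- \frac{1}{144}\right) \left(-81\right) = \frac{9}{16}$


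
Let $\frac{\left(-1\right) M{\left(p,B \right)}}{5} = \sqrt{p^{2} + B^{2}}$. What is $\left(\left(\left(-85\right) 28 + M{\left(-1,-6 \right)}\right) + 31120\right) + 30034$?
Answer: $58774 - 5 \sqrt{37} \approx 58744.0$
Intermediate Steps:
$M{\left(p,B \right)} = - 5 \sqrt{B^{2} + p^{2}}$ ($M{\left(p,B \right)} = - 5 \sqrt{p^{2} + B^{2}} = - 5 \sqrt{B^{2} + p^{2}}$)
$\left(\left(\left(-85\right) 28 + M{\left(-1,-6 \right)}\right) + 31120\right) + 30034 = \left(\left(\left(-85\right) 28 - 5 \sqrt{\left(-6\right)^{2} + \left(-1\right)^{2}}\right) + 31120\right) + 30034 = \left(\left(-2380 - 5 \sqrt{36 + 1}\right) + 31120\right) + 30034 = \left(\left(-2380 - 5 \sqrt{37}\right) + 31120\right) + 30034 = \left(28740 - 5 \sqrt{37}\right) + 30034 = 58774 - 5 \sqrt{37}$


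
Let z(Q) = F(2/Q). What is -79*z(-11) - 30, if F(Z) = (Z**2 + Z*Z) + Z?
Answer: -2524/121 ≈ -20.859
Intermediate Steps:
F(Z) = Z + 2*Z**2 (F(Z) = (Z**2 + Z**2) + Z = 2*Z**2 + Z = Z + 2*Z**2)
z(Q) = 2*(1 + 4/Q)/Q (z(Q) = (2/Q)*(1 + 2*(2/Q)) = (2/Q)*(1 + 4/Q) = 2*(1 + 4/Q)/Q)
-79*z(-11) - 30 = -158*(4 - 11)/(-11)**2 - 30 = -158*(-7)/121 - 30 = -79*(-14/121) - 30 = 1106/121 - 30 = -2524/121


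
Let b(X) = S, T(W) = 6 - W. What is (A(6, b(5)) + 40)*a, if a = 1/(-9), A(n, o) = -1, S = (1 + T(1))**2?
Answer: -13/3 ≈ -4.3333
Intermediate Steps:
S = 36 (S = (1 + (6 - 1*1))**2 = (1 + (6 - 1))**2 = (1 + 5)**2 = 6**2 = 36)
b(X) = 36
a = -1/9 ≈ -0.11111
(A(6, b(5)) + 40)*a = (-1 + 40)*(-1/9) = 39*(-1/9) = -13/3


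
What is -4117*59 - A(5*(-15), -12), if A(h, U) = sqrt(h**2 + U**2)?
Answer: -242903 - 3*sqrt(641) ≈ -2.4298e+5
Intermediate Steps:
A(h, U) = sqrt(U**2 + h**2)
-4117*59 - A(5*(-15), -12) = -4117*59 - sqrt((-12)**2 + (5*(-15))**2) = -242903 - sqrt(144 + (-75)**2) = -242903 - sqrt(144 + 5625) = -242903 - sqrt(5769) = -242903 - 3*sqrt(641)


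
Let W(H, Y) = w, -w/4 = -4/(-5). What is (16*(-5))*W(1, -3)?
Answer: 256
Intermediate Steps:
w = -16/5 (w = -(-16)/(-5) = -(-16)*(-1)/5 = -4*⅘ = -16/5 ≈ -3.2000)
W(H, Y) = -16/5
(16*(-5))*W(1, -3) = (16*(-5))*(-16/5) = -80*(-16/5) = 256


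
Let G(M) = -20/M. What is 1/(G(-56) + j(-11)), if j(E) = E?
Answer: -14/149 ≈ -0.093960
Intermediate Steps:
1/(G(-56) + j(-11)) = 1/(-20/(-56) - 11) = 1/(-20*(-1/56) - 11) = 1/(5/14 - 11) = 1/(-149/14) = -14/149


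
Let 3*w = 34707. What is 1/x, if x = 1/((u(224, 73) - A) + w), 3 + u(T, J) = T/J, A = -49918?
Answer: 4488556/73 ≈ 61487.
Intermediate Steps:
w = 11569 (w = (⅓)*34707 = 11569)
u(T, J) = -3 + T/J
x = 73/4488556 (x = 1/(((-3 + 224/73) - 1*(-49918)) + 11569) = 1/(((-3 + 224*(1/73)) + 49918) + 11569) = 1/(((-3 + 224/73) + 49918) + 11569) = 1/((5/73 + 49918) + 11569) = 1/(3644019/73 + 11569) = 1/(4488556/73) = 73/4488556 ≈ 1.6264e-5)
1/x = 1/(73/4488556) = 4488556/73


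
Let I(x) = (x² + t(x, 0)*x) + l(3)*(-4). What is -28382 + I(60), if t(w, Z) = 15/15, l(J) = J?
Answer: -24734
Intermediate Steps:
t(w, Z) = 1 (t(w, Z) = 15*(1/15) = 1)
I(x) = -12 + x + x² (I(x) = (x² + 1*x) + 3*(-4) = (x² + x) - 12 = (x + x²) - 12 = -12 + x + x²)
-28382 + I(60) = -28382 + (-12 + 60 + 60²) = -28382 + (-12 + 60 + 3600) = -28382 + 3648 = -24734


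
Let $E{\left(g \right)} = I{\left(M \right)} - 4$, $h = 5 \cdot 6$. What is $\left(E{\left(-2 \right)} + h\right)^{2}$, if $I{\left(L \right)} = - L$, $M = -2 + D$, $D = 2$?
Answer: $676$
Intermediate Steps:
$h = 30$
$M = 0$ ($M = -2 + 2 = 0$)
$E{\left(g \right)} = -4$ ($E{\left(g \right)} = \left(-1\right) 0 - 4 = 0 - 4 = -4$)
$\left(E{\left(-2 \right)} + h\right)^{2} = \left(-4 + 30\right)^{2} = 26^{2} = 676$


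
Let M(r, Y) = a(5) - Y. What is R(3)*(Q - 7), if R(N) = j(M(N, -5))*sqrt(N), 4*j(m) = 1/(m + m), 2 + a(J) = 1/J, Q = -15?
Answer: -55*sqrt(3)/64 ≈ -1.4885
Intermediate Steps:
a(J) = -2 + 1/J
M(r, Y) = -9/5 - Y (M(r, Y) = (-2 + 1/5) - Y = -9/5 - Y)
j(m) = 1/(8*m) (j(m) = 1/(4*(m + m)) = 1/(4*((2*m))) = (1/(2*m))/4 = 1/(8*m))
R(N) = 5*sqrt(N)/128 (R(N) = (1/(8*(-9/5 - 1*(-5))))*sqrt(N) = (1/(8*(-9/5 + 5)))*sqrt(N) = (1/(8*(16/5)))*sqrt(N) = ((1/8)*(5/16))*sqrt(N) = 5*sqrt(N)/128)
R(3)*(Q - 7) = (5*sqrt(3)/128)*(-15 - 7) = (5*sqrt(3)/128)*(-22) = -55*sqrt(3)/64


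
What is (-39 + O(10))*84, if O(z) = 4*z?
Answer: 84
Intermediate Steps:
(-39 + O(10))*84 = (-39 + 4*10)*84 = (-39 + 40)*84 = 1*84 = 84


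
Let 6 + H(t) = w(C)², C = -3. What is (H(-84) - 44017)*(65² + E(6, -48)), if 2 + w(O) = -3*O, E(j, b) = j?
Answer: -186053994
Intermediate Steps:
w(O) = -2 - 3*O
H(t) = 43 (H(t) = -6 + (-2 - 3*(-3))² = -6 + (-2 + 9)² = -6 + 7² = -6 + 49 = 43)
(H(-84) - 44017)*(65² + E(6, -48)) = (43 - 44017)*(65² + 6) = -43974*(4225 + 6) = -43974*4231 = -186053994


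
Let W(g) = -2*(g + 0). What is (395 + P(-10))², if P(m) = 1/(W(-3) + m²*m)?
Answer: 154157531641/988036 ≈ 1.5602e+5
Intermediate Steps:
W(g) = -2*g
P(m) = 1/(6 + m³) (P(m) = 1/(-2*(-3) + m²*m) = 1/(6 + m³))
(395 + P(-10))² = (395 + 1/(6 + (-10)³))² = (395 + 1/(6 - 1000))² = (395 + 1/(-994))² = (395 - 1/994)² = (392629/994)² = 154157531641/988036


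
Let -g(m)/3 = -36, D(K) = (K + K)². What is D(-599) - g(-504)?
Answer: 1435096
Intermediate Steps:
D(K) = 4*K² (D(K) = (2*K)² = 4*K²)
g(m) = 108 (g(m) = -3*(-36) = 108)
D(-599) - g(-504) = 4*(-599)² - 1*108 = 4*358801 - 108 = 1435204 - 108 = 1435096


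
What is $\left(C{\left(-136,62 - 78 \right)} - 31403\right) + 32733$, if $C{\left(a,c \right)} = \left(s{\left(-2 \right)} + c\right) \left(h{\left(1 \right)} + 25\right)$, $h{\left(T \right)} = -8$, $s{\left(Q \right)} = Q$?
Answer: $1024$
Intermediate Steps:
$C{\left(a,c \right)} = -34 + 17 c$ ($C{\left(a,c \right)} = \left(-2 + c\right) \left(-8 + 25\right) = \left(-2 + c\right) 17 = -34 + 17 c$)
$\left(C{\left(-136,62 - 78 \right)} - 31403\right) + 32733 = \left(\left(-34 + 17 \left(62 - 78\right)\right) - 31403\right) + 32733 = \left(\left(-34 + 17 \left(-16\right)\right) - 31403\right) + 32733 = \left(\left(-34 - 272\right) - 31403\right) + 32733 = \left(-306 - 31403\right) + 32733 = -31709 + 32733 = 1024$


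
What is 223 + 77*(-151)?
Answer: -11404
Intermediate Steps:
223 + 77*(-151) = 223 - 11627 = -11404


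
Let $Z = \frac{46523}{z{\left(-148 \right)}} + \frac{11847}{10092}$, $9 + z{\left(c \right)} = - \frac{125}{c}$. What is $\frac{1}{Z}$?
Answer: $- \frac{4060348}{23157732613} \approx -0.00017533$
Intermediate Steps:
$z{\left(c \right)} = -9 - \frac{125}{c}$
$Z = - \frac{23157732613}{4060348}$ ($Z = \frac{46523}{-9 - \frac{125}{-148}} + \frac{11847}{10092} = \frac{46523}{-9 - - \frac{125}{148}} + 11847 \cdot \frac{1}{10092} = \frac{46523}{-9 + \frac{125}{148}} + \frac{3949}{3364} = \frac{46523}{- \frac{1207}{148}} + \frac{3949}{3364} = 46523 \left(- \frac{148}{1207}\right) + \frac{3949}{3364} = - \frac{6885404}{1207} + \frac{3949}{3364} = - \frac{23157732613}{4060348} \approx -5703.4$)
$\frac{1}{Z} = \frac{1}{- \frac{23157732613}{4060348}} = - \frac{4060348}{23157732613}$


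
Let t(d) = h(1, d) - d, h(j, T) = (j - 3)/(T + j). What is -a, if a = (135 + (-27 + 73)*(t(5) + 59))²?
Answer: -61011721/9 ≈ -6.7791e+6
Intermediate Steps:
h(j, T) = (-3 + j)/(T + j)
t(d) = -d - 2/(1 + d) (t(d) = (-3 + 1)/(d + 1) - d = -2/(1 + d) - d = -d - 2/(1 + d))
a = 61011721/9 (a = (135 + (-27 + 73)*((-2 - 1*5*(1 + 5))/(1 + 5) + 59))² = (135 + 46*((-2 - 1*5*6)/6 + 59))² = (135 + 46*((-2 - 30)/6 + 59))² = (135 + 46*((⅙)*(-32) + 59))² = (135 + 46*(-16/3 + 59))² = (135 + 46*(161/3))² = (135 + 7406/3)² = (7811/3)² = 61011721/9 ≈ 6.7791e+6)
-a = -1*61011721/9 = -61011721/9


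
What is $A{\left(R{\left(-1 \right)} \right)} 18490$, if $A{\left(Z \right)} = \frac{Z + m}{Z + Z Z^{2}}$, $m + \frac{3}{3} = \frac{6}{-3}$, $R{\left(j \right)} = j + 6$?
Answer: $\frac{3698}{13} \approx 284.46$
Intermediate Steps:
$R{\left(j \right)} = 6 + j$
$m = -3$ ($m = -1 + \frac{6}{-3} = -1 + 6 \left(- \frac{1}{3}\right) = -1 - 2 = -3$)
$A{\left(Z \right)} = \frac{-3 + Z}{Z + Z^{3}}$ ($A{\left(Z \right)} = \frac{Z - 3}{Z + Z Z^{2}} = \frac{-3 + Z}{Z + Z^{3}}$)
$A{\left(R{\left(-1 \right)} \right)} 18490 = \frac{-3 + \left(6 - 1\right)}{\left(6 - 1\right) + \left(6 - 1\right)^{3}} \cdot 18490 = \frac{-3 + 5}{5 + 5^{3}} \cdot 18490 = \frac{1}{5 + 125} \cdot 2 \cdot 18490 = \frac{1}{130} \cdot 2 \cdot 18490 = \frac{1}{65} \cdot 18490 = \frac{3698}{13}$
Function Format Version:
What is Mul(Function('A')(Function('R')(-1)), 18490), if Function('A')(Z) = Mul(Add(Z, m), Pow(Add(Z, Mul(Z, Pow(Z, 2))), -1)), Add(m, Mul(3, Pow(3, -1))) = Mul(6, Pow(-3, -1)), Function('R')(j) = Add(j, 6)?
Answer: Rational(3698, 13) ≈ 284.46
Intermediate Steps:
Function('R')(j) = Add(6, j)
m = -3 (m = Add(-1, Mul(6, Pow(-3, -1))) = Add(-1, Mul(6, Rational(-1, 3))) = Add(-1, -2) = -3)
Function('A')(Z) = Mul(Pow(Add(Z, Pow(Z, 3)), -1), Add(-3, Z)) (Function('A')(Z) = Mul(Add(Z, -3), Pow(Add(Z, Mul(Z, Pow(Z, 2))), -1)) = Mul(Add(-3, Z), Pow(Add(Z, Pow(Z, 3)), -1)) = Mul(Pow(Add(Z, Pow(Z, 3)), -1), Add(-3, Z)))
Mul(Function('A')(Function('R')(-1)), 18490) = Mul(Mul(Pow(Add(Add(6, -1), Pow(Add(6, -1), 3)), -1), Add(-3, Add(6, -1))), 18490) = Mul(Mul(Pow(Add(5, Pow(5, 3)), -1), Add(-3, 5)), 18490) = Mul(Mul(Pow(Add(5, 125), -1), 2), 18490) = Mul(Mul(Pow(130, -1), 2), 18490) = Mul(Mul(Rational(1, 130), 2), 18490) = Mul(Rational(1, 65), 18490) = Rational(3698, 13)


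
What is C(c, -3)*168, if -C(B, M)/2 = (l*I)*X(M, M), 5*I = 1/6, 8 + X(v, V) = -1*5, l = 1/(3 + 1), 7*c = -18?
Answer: 182/5 ≈ 36.400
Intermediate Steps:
c = -18/7 (c = (⅐)*(-18) = -18/7 ≈ -2.5714)
l = ¼ (l = 1/4 = ¼ ≈ 0.25000)
X(v, V) = -13 (X(v, V) = -8 - 1*5 = -8 - 5 = -13)
I = 1/30 (I = (⅕)/6 = (⅕)*(⅙) = 1/30 ≈ 0.033333)
C(B, M) = 13/60 (C(B, M) = -2*(¼)*(1/30)*(-13) = -(-13)/60 = -2*(-13/120) = 13/60)
C(c, -3)*168 = (13/60)*168 = 182/5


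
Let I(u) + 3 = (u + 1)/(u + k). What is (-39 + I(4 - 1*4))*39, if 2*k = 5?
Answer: -8112/5 ≈ -1622.4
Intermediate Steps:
k = 5/2 (k = (½)*5 = 5/2 ≈ 2.5000)
I(u) = -3 + (1 + u)/(5/2 + u) (I(u) = -3 + (u + 1)/(u + 5/2) = -3 + (1 + u)/(5/2 + u))
(-39 + I(4 - 1*4))*39 = (-39 + (-13 - 4*(4 - 1*4))/(5 + 2*(4 - 1*4)))*39 = (-39 + (-13 - 4*(4 - 4))/(5 + 2*(4 - 4)))*39 = (-39 + (-13 - 4*0)/(5 + 2*0))*39 = (-39 + (-13 + 0)/(5 + 0))*39 = (-39 - 13/5)*39 = -208/5*39 = -8112/5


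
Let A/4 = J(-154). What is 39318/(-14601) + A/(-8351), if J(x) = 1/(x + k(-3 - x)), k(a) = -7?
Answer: -17621141698/6543735037 ≈ -2.6928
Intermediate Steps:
J(x) = 1/(-7 + x) (J(x) = 1/(x - 7) = 1/(-7 + x))
A = -4/161 (A = 4/(-7 - 154) = 4/(-161) = 4*(-1/161) = -4/161 ≈ -0.024845)
39318/(-14601) + A/(-8351) = 39318/(-14601) - 4/161/(-8351) = 39318*(-1/14601) - 4/161*(-1/8351) = -13106/4867 + 4/1344511 = -17621141698/6543735037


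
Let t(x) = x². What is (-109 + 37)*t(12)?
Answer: -10368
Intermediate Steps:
(-109 + 37)*t(12) = (-109 + 37)*12² = -72*144 = -10368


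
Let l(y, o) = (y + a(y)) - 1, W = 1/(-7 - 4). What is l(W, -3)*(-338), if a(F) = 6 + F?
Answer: -17914/11 ≈ -1628.5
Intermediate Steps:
W = -1/11 (W = 1/(-11) = -1/11 ≈ -0.090909)
l(y, o) = 5 + 2*y (l(y, o) = (y + (6 + y)) - 1 = (6 + 2*y) - 1 = 5 + 2*y)
l(W, -3)*(-338) = (5 + 2*(-1/11))*(-338) = (5 - 2/11)*(-338) = (53/11)*(-338) = -17914/11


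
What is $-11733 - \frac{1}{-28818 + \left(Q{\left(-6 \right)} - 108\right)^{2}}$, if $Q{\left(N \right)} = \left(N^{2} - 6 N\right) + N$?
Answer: $- \frac{317424581}{27054} \approx -11733.0$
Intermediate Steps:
$Q{\left(N \right)} = N^{2} - 5 N$
$-11733 - \frac{1}{-28818 + \left(Q{\left(-6 \right)} - 108\right)^{2}} = -11733 - \frac{1}{-28818 + \left(- 6 \left(-5 - 6\right) - 108\right)^{2}} = -11733 - \frac{1}{-28818 + \left(\left(-6\right) \left(-11\right) - 108\right)^{2}} = -11733 - \frac{1}{-28818 + \left(66 - 108\right)^{2}} = -11733 - \frac{1}{-28818 + \left(-42\right)^{2}} = -11733 - \frac{1}{-28818 + 1764} = -11733 - \frac{1}{-27054} = -11733 - - \frac{1}{27054} = -11733 + \frac{1}{27054} = - \frac{317424581}{27054}$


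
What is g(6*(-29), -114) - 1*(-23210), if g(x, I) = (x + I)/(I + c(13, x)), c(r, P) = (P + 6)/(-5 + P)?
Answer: 78295922/3373 ≈ 23213.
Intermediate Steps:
c(r, P) = (6 + P)/(-5 + P)
g(x, I) = (I + x)/(I + (6 + x)/(-5 + x)) (g(x, I) = (x + I)/(I + (6 + x)/(-5 + x)) = (I + x)/(I + (6 + x)/(-5 + x)))
g(6*(-29), -114) - 1*(-23210) = (-5 + 6*(-29))*(-114 + 6*(-29))/(6 + 6*(-29) - 114*(-5 + 6*(-29))) - 1*(-23210) = (-5 - 174)*(-114 - 174)/(6 - 174 - 114*(-5 - 174)) + 23210 = -179*(-288)/(6 - 174 - 114*(-179)) + 23210 = -179*(-288)/(6 - 174 + 20406) + 23210 = -179*(-288)/20238 + 23210 = (1/20238)*(-179)*(-288) + 23210 = 8592/3373 + 23210 = 78295922/3373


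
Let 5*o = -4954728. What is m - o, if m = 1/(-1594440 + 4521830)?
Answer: 580176847997/585478 ≈ 9.9095e+5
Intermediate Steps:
o = -4954728/5 (o = (1/5)*(-4954728) = -4954728/5 ≈ -9.9095e+5)
m = 1/2927390 ≈ 3.4160e-7
m - o = 1/2927390 - 1*(-4954728/5) = 1/2927390 + 4954728/5 = 580176847997/585478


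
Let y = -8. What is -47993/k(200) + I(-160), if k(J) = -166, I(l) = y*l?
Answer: 260473/166 ≈ 1569.1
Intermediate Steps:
I(l) = -8*l
-47993/k(200) + I(-160) = -47993/(-166) - 8*(-160) = -47993*(-1/166) + 1280 = 47993/166 + 1280 = 260473/166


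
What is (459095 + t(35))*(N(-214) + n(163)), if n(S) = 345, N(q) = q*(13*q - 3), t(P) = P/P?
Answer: 273775013160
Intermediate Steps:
t(P) = 1
N(q) = q*(-3 + 13*q)
(459095 + t(35))*(N(-214) + n(163)) = (459095 + 1)*(-214*(-3 + 13*(-214)) + 345) = 459096*(-214*(-3 - 2782) + 345) = 459096*(-214*(-2785) + 345) = 459096*(595990 + 345) = 459096*596335 = 273775013160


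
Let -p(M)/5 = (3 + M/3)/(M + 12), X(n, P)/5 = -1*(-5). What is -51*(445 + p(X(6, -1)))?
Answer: -836825/37 ≈ -22617.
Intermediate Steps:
X(n, P) = 25 (X(n, P) = 5*(-1*(-5)) = 5*5 = 25)
p(M) = -5*(3 + M/3)/(12 + M) (p(M) = -5*(3 + M/3)/(M + 12) = -5*(3 + M*(⅓))/(12 + M) = -5*(3 + M/3)/(12 + M))
-51*(445 + p(X(6, -1))) = -51*(445 + 5*(-9 - 1*25)/(3*(12 + 25))) = -51*(445 + (5/3)*(-9 - 25)/37) = -51*(445 + (5/3)*(1/37)*(-34)) = -51*(445 - 170/111) = -51*49225/111 = -836825/37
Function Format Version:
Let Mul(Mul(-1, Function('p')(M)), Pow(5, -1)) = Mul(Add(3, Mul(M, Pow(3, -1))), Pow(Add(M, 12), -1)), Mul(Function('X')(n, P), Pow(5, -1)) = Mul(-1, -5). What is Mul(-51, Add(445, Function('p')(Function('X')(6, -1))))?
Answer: Rational(-836825, 37) ≈ -22617.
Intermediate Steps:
Function('X')(n, P) = 25 (Function('X')(n, P) = Mul(5, Mul(-1, -5)) = Mul(5, 5) = 25)
Function('p')(M) = Mul(-5, Pow(Add(12, M), -1), Add(3, Mul(Rational(1, 3), M))) (Function('p')(M) = Mul(-5, Mul(Add(3, Mul(M, Pow(3, -1))), Pow(Add(M, 12), -1))) = Mul(-5, Mul(Add(3, Mul(M, Rational(1, 3))), Pow(Add(12, M), -1))) = Mul(-5, Mul(Add(3, Mul(Rational(1, 3), M)), Pow(Add(12, M), -1))) = Mul(-5, Mul(Pow(Add(12, M), -1), Add(3, Mul(Rational(1, 3), M)))) = Mul(-5, Pow(Add(12, M), -1), Add(3, Mul(Rational(1, 3), M))))
Mul(-51, Add(445, Function('p')(Function('X')(6, -1)))) = Mul(-51, Add(445, Mul(Rational(5, 3), Pow(Add(12, 25), -1), Add(-9, Mul(-1, 25))))) = Mul(-51, Add(445, Mul(Rational(5, 3), Pow(37, -1), Add(-9, -25)))) = Mul(-51, Add(445, Mul(Rational(5, 3), Rational(1, 37), -34))) = Mul(-51, Add(445, Rational(-170, 111))) = Mul(-51, Rational(49225, 111)) = Rational(-836825, 37)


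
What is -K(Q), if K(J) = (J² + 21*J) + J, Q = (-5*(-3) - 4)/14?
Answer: -3509/196 ≈ -17.903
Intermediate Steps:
Q = 11/14 (Q = (15 - 4)*(1/14) = 11*(1/14) = 11/14 ≈ 0.78571)
K(J) = J² + 22*J
-K(Q) = -11*(22 + 11/14)/14 = -11*319/(14*14) = -1*3509/196 = -3509/196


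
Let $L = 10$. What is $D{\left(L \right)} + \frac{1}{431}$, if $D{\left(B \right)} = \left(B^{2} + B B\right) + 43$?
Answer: $\frac{104734}{431} \approx 243.0$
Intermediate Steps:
$D{\left(B \right)} = 43 + 2 B^{2}$ ($D{\left(B \right)} = \left(B^{2} + B^{2}\right) + 43 = 2 B^{2} + 43 = 43 + 2 B^{2}$)
$D{\left(L \right)} + \frac{1}{431} = \left(43 + 2 \cdot 10^{2}\right) + \frac{1}{431} = \left(43 + 2 \cdot 100\right) + \frac{1}{431} = \left(43 + 200\right) + \frac{1}{431} = 243 + \frac{1}{431} = \frac{104734}{431}$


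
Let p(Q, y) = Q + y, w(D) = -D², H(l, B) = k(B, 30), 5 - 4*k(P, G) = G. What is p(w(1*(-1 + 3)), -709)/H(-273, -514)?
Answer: 2852/25 ≈ 114.08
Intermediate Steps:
k(P, G) = 5/4 - G/4
H(l, B) = -25/4 (H(l, B) = 5/4 - ¼*30 = 5/4 - 15/2 = -25/4)
p(w(1*(-1 + 3)), -709)/H(-273, -514) = (-(1*(-1 + 3))² - 709)/(-25/4) = (-(1*2)² - 709)*(-4/25) = (-1*2² - 709)*(-4/25) = (-1*4 - 709)*(-4/25) = (-4 - 709)*(-4/25) = -713*(-4/25) = 2852/25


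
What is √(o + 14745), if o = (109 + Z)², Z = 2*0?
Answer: √26626 ≈ 163.17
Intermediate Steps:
Z = 0
o = 11881 (o = (109 + 0)² = 109² = 11881)
√(o + 14745) = √(11881 + 14745) = √26626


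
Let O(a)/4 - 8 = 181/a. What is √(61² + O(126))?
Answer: √1657607/21 ≈ 61.309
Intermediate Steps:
O(a) = 32 + 724/a (O(a) = 32 + 4*(181/a) = 32 + 724/a)
√(61² + O(126)) = √(61² + (32 + 724/126)) = √(3721 + (32 + 724*(1/126))) = √(3721 + (32 + 362/63)) = √(3721 + 2378/63) = √(236801/63) = √1657607/21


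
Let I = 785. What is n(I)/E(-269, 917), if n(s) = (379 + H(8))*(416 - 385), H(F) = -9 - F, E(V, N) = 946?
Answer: 5611/473 ≈ 11.863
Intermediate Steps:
n(s) = 11222 (n(s) = (379 + (-9 - 1*8))*(416 - 385) = (379 + (-9 - 8))*31 = (379 - 17)*31 = 362*31 = 11222)
n(I)/E(-269, 917) = 11222/946 = 11222*(1/946) = 5611/473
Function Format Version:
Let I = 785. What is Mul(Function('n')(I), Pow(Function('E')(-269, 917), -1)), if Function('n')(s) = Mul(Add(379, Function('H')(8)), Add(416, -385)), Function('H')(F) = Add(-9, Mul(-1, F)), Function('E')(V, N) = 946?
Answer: Rational(5611, 473) ≈ 11.863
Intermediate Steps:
Function('n')(s) = 11222 (Function('n')(s) = Mul(Add(379, Add(-9, Mul(-1, 8))), Add(416, -385)) = Mul(Add(379, Add(-9, -8)), 31) = Mul(Add(379, -17), 31) = Mul(362, 31) = 11222)
Mul(Function('n')(I), Pow(Function('E')(-269, 917), -1)) = Mul(11222, Pow(946, -1)) = Mul(11222, Rational(1, 946)) = Rational(5611, 473)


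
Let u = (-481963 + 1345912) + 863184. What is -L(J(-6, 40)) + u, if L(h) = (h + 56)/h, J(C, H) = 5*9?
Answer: 77720884/45 ≈ 1.7271e+6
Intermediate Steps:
u = 1727133 (u = 863949 + 863184 = 1727133)
J(C, H) = 45
L(h) = (56 + h)/h
-L(J(-6, 40)) + u = -(56 + 45)/45 + 1727133 = -101/45 + 1727133 = 77720884/45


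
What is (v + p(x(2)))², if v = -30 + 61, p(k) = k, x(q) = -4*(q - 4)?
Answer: 1521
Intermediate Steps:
x(q) = 16 - 4*q (x(q) = -4*(-4 + q) = 16 - 4*q)
v = 31
(v + p(x(2)))² = (31 + (16 - 4*2))² = (31 + (16 - 8))² = (31 + 8)² = 39² = 1521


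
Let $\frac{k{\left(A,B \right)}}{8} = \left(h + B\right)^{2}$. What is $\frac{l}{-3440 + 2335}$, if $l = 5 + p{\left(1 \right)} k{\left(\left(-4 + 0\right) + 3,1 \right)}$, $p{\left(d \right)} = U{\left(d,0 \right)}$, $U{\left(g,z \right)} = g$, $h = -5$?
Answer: $- \frac{133}{1105} \approx -0.12036$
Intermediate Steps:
$k{\left(A,B \right)} = 8 \left(-5 + B\right)^{2}$
$p{\left(d \right)} = d$
$l = 133$ ($l = 5 + 1 \cdot 8 \left(-5 + 1\right)^{2} = 5 + 1 \cdot 8 \left(-4\right)^{2} = 5 + 1 \cdot 8 \cdot 16 = 5 + 1 \cdot 128 = 5 + 128 = 133$)
$\frac{l}{-3440 + 2335} = \frac{1}{-3440 + 2335} \cdot 133 = \frac{1}{-1105} \cdot 133 = \left(- \frac{1}{1105}\right) 133 = - \frac{133}{1105}$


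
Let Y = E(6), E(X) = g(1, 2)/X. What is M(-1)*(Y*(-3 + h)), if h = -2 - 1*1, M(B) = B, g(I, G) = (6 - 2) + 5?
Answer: 9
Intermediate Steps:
g(I, G) = 9 (g(I, G) = 4 + 5 = 9)
E(X) = 9/X
h = -3 (h = -2 - 1 = -3)
Y = 3/2 (Y = 9/6 = 9*(⅙) = 3/2 ≈ 1.5000)
M(-1)*(Y*(-3 + h)) = -3*(-3 - 3)/2 = -3*(-6)/2 = -1*(-9) = 9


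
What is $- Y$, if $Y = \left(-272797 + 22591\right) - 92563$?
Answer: $342769$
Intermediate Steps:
$Y = -342769$ ($Y = -250206 + \left(-113992 + 21429\right) = -250206 - 92563 = -342769$)
$- Y = \left(-1\right) \left(-342769\right) = 342769$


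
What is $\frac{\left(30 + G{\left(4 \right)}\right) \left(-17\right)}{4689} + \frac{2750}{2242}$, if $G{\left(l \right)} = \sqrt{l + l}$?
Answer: $\frac{1958555}{1752123} - \frac{34 \sqrt{2}}{4689} \approx 1.1076$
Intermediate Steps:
$G{\left(l \right)} = \sqrt{2} \sqrt{l}$ ($G{\left(l \right)} = \sqrt{2 l} = \sqrt{2} \sqrt{l}$)
$\frac{\left(30 + G{\left(4 \right)}\right) \left(-17\right)}{4689} + \frac{2750}{2242} = \frac{\left(30 + \sqrt{2} \sqrt{4}\right) \left(-17\right)}{4689} + \frac{2750}{2242} = \left(30 + \sqrt{2} \cdot 2\right) \left(-17\right) \frac{1}{4689} + 2750 \cdot \frac{1}{2242} = \left(30 + 2 \sqrt{2}\right) \left(-17\right) \frac{1}{4689} + \frac{1375}{1121} = \left(-510 - 34 \sqrt{2}\right) \frac{1}{4689} + \frac{1375}{1121} = \left(- \frac{170}{1563} - \frac{34 \sqrt{2}}{4689}\right) + \frac{1375}{1121} = \frac{1958555}{1752123} - \frac{34 \sqrt{2}}{4689}$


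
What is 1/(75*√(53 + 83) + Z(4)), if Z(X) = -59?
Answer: 59/761519 + 150*√34/761519 ≈ 0.0012260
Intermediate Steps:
1/(75*√(53 + 83) + Z(4)) = 1/(75*√(53 + 83) - 59) = 1/(75*√136 - 59) = 1/(75*(2*√34) - 59) = 1/(150*√34 - 59) = 1/(-59 + 150*√34)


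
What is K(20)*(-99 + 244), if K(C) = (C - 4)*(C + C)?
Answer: 92800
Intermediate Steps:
K(C) = 2*C*(-4 + C) (K(C) = (-4 + C)*(2*C) = 2*C*(-4 + C))
K(20)*(-99 + 244) = (2*20*(-4 + 20))*(-99 + 244) = (2*20*16)*145 = 640*145 = 92800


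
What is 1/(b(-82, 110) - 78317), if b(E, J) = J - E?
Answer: -1/78125 ≈ -1.2800e-5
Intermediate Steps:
1/(b(-82, 110) - 78317) = 1/((110 - 1*(-82)) - 78317) = 1/((110 + 82) - 78317) = 1/(192 - 78317) = 1/(-78125) = -1/78125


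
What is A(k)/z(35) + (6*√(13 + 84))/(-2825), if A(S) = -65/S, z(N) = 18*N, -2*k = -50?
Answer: -13/3150 - 6*√97/2825 ≈ -0.025045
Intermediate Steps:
k = 25 (k = -½*(-50) = 25)
A(k)/z(35) + (6*√(13 + 84))/(-2825) = (-65/25)/((18*35)) + (6*√(13 + 84))/(-2825) = -65*1/25/630 + (6*√97)*(-1/2825) = -13/5*1/630 - 6*√97/2825 = -13/3150 - 6*√97/2825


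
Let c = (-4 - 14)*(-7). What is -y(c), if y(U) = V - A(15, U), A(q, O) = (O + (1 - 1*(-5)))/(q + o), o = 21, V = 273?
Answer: -808/3 ≈ -269.33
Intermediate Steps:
A(q, O) = (6 + O)/(21 + q) (A(q, O) = (O + (1 - 1*(-5)))/(q + 21) = (O + (1 + 5))/(21 + q) = (O + 6)/(21 + q) = (6 + O)/(21 + q))
c = 126 (c = -18*(-7) = 126)
y(U) = 1637/6 - U/36 (y(U) = 273 - (6 + U)/(21 + 15) = 273 - (6 + U)/36 = 273 - (⅙ + U/36) = 273 + (-⅙ - U/36) = 1637/6 - U/36)
-y(c) = -(1637/6 - 1/36*126) = -(1637/6 - 7/2) = -1*808/3 = -808/3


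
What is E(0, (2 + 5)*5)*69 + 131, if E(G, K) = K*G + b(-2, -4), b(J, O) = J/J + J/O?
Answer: 469/2 ≈ 234.50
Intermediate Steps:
b(J, O) = 1 + J/O
E(G, K) = 3/2 + G*K (E(G, K) = K*G + (-2 - 4)/(-4) = G*K - ¼*(-6) = G*K + 3/2 = 3/2 + G*K)
E(0, (2 + 5)*5)*69 + 131 = (3/2 + 0*((2 + 5)*5))*69 + 131 = (3/2 + 0*(7*5))*69 + 131 = (3/2 + 0*35)*69 + 131 = (3/2 + 0)*69 + 131 = (3/2)*69 + 131 = 207/2 + 131 = 469/2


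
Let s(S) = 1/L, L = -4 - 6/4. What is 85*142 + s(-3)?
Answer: 132768/11 ≈ 12070.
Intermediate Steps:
L = -11/2 (L = -4 - 6*¼ = -4 - 3/2 = -11/2 ≈ -5.5000)
s(S) = -2/11 (s(S) = 1/(-11/2) = -2/11)
85*142 + s(-3) = 85*142 - 2/11 = 12070 - 2/11 = 132768/11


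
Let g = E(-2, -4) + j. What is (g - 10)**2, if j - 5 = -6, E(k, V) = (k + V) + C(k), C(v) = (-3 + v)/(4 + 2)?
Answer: 11449/36 ≈ 318.03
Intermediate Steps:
C(v) = -1/2 + v/6 (C(v) = (-3 + v)/6 = (-3 + v)*(1/6) = -1/2 + v/6)
E(k, V) = -1/2 + V + 7*k/6 (E(k, V) = (k + V) + (-1/2 + k/6) = (V + k) + (-1/2 + k/6) = -1/2 + V + 7*k/6)
j = -1 (j = 5 - 6 = -1)
g = -47/6 (g = (-1/2 - 4 + (7/6)*(-2)) - 1 = (-1/2 - 4 - 7/3) - 1 = -41/6 - 1 = -47/6 ≈ -7.8333)
(g - 10)**2 = (-47/6 - 10)**2 = (-107/6)**2 = 11449/36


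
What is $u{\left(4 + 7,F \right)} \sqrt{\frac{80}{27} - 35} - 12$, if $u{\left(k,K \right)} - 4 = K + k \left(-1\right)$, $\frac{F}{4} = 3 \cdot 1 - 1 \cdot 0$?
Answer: $-12 + \frac{5 i \sqrt{2595}}{9} \approx -12.0 + 28.301 i$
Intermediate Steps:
$F = 12$ ($F = 4 \left(3 \cdot 1 - 1 \cdot 0\right) = 4 \left(3 - 0\right) = 4 \left(3 + 0\right) = 4 \cdot 3 = 12$)
$u{\left(k,K \right)} = 4 + K - k$ ($u{\left(k,K \right)} = 4 + \left(K + k \left(-1\right)\right) = 4 + \left(K - k\right) = 4 + K - k$)
$u{\left(4 + 7,F \right)} \sqrt{\frac{80}{27} - 35} - 12 = \left(4 + 12 - \left(4 + 7\right)\right) \sqrt{\frac{80}{27} - 35} - 12 = \left(4 + 12 - 11\right) \sqrt{80 \cdot \frac{1}{27} - 35} - 12 = \left(4 + 12 - 11\right) \sqrt{\frac{80}{27} - 35} - 12 = 5 \sqrt{- \frac{865}{27}} - 12 = 5 \frac{i \sqrt{2595}}{9} - 12 = \frac{5 i \sqrt{2595}}{9} - 12 = -12 + \frac{5 i \sqrt{2595}}{9}$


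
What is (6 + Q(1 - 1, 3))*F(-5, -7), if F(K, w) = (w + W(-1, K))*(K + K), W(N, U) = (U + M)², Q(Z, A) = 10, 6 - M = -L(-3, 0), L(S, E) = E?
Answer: 960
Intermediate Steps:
M = 6 (M = 6 - (-1)*0 = 6 - 1*0 = 6 + 0 = 6)
W(N, U) = (6 + U)² (W(N, U) = (U + 6)² = (6 + U)²)
F(K, w) = 2*K*(w + (6 + K)²) (F(K, w) = (w + (6 + K)²)*(K + K) = (w + (6 + K)²)*(2*K) = 2*K*(w + (6 + K)²))
(6 + Q(1 - 1, 3))*F(-5, -7) = (6 + 10)*(2*(-5)*(-7 + (6 - 5)²)) = 16*(2*(-5)*(-7 + 1²)) = 16*(2*(-5)*(-7 + 1)) = 16*(2*(-5)*(-6)) = 16*60 = 960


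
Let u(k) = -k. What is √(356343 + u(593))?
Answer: 5*√14230 ≈ 596.45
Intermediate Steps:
√(356343 + u(593)) = √(356343 - 1*593) = √(356343 - 593) = √355750 = 5*√14230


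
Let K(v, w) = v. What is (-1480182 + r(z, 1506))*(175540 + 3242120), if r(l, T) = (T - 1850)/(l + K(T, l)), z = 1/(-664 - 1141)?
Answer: -13751372910521452680/2718329 ≈ -5.0588e+12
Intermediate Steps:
z = -1/1805 (z = 1/(-1805) = -1/1805 ≈ -0.00055402)
r(l, T) = (-1850 + T)/(T + l) (r(l, T) = (T - 1850)/(l + T) = (-1850 + T)/(T + l))
(-1480182 + r(z, 1506))*(175540 + 3242120) = (-1480182 + (-1850 + 1506)/(1506 - 1/1805))*(175540 + 3242120) = (-1480182 - 344/(2718329/1805))*3417660 = (-1480182 + (1805/2718329)*(-344))*3417660 = (-1480182 - 620920/2718329)*3417660 = -4023622276798/2718329*3417660 = -13751372910521452680/2718329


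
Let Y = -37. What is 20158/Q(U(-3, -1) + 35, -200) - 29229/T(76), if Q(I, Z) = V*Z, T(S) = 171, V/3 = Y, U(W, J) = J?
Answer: -11952533/70300 ≈ -170.02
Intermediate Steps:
V = -111 (V = 3*(-37) = -111)
Q(I, Z) = -111*Z
20158/Q(U(-3, -1) + 35, -200) - 29229/T(76) = 20158/((-111*(-200))) - 29229/171 = 20158/22200 - 29229*1/171 = 20158*(1/22200) - 9743/57 = 10079/11100 - 9743/57 = -11952533/70300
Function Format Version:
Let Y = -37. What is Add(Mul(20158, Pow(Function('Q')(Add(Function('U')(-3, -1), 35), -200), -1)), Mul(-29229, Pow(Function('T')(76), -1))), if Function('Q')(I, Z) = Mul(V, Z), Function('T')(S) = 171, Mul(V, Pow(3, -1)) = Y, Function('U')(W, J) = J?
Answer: Rational(-11952533, 70300) ≈ -170.02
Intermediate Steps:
V = -111 (V = Mul(3, -37) = -111)
Function('Q')(I, Z) = Mul(-111, Z)
Add(Mul(20158, Pow(Function('Q')(Add(Function('U')(-3, -1), 35), -200), -1)), Mul(-29229, Pow(Function('T')(76), -1))) = Add(Mul(20158, Pow(Mul(-111, -200), -1)), Mul(-29229, Pow(171, -1))) = Add(Mul(20158, Pow(22200, -1)), Mul(-29229, Rational(1, 171))) = Add(Mul(20158, Rational(1, 22200)), Rational(-9743, 57)) = Add(Rational(10079, 11100), Rational(-9743, 57)) = Rational(-11952533, 70300)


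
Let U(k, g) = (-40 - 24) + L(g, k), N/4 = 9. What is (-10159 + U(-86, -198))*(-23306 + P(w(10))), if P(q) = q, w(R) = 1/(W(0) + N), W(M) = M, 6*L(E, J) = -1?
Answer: 51464341085/216 ≈ 2.3826e+8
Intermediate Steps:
N = 36 (N = 4*9 = 36)
L(E, J) = -1/6 (L(E, J) = (1/6)*(-1) = -1/6)
U(k, g) = -385/6 (U(k, g) = (-40 - 24) - 1/6 = -64 - 1/6 = -385/6)
w(R) = 1/36 (w(R) = 1/(0 + 36) = 1/36)
(-10159 + U(-86, -198))*(-23306 + P(w(10))) = (-10159 - 385/6)*(-23306 + 1/36) = -61339/6*(-839015/36) = 51464341085/216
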